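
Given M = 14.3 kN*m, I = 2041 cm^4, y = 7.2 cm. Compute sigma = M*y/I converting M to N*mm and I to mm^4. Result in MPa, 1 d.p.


Convert units:
M = 14.3 kN*m = 14300000 N*mm
y = 7.2 cm = 72 mm
I = 2041 cm^4 = 20410000 mm^4
sigma = 14300000 * 72 / 20410000
sigma = 50.4 MPa

50.4


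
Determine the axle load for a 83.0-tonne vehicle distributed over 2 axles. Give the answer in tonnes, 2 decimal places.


Load per axle = total weight / number of axles
Load = 83.0 / 2
Load = 41.50 tonnes

41.50


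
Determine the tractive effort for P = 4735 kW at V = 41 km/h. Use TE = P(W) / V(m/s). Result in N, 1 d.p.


Convert: P = 4735 kW = 4735000 W
V = 41 / 3.6 = 11.3889 m/s
TE = 4735000 / 11.3889
TE = 415756.1 N

415756.1


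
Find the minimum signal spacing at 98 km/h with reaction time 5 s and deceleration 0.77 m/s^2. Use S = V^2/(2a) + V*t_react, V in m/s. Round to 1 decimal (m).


V = 98 / 3.6 = 27.2222 m/s
Braking distance = 27.2222^2 / (2*0.77) = 481.2009 m
Sighting distance = 27.2222 * 5 = 136.1111 m
S = 481.2009 + 136.1111 = 617.3 m

617.3


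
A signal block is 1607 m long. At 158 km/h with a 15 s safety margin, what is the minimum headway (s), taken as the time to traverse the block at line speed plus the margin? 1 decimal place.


V = 158 / 3.6 = 43.8889 m/s
Block traversal time = 1607 / 43.8889 = 36.6152 s
Headway = 36.6152 + 15
Headway = 51.6 s

51.6


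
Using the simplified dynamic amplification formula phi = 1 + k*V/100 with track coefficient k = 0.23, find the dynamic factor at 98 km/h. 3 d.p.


phi = 1 + k * V / 100
phi = 1 + 0.23 * 98 / 100
phi = 1 + 0.2254
phi = 1.225

1.225


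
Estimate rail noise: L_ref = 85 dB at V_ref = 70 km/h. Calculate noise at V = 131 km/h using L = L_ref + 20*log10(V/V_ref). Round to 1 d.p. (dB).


V/V_ref = 131 / 70 = 1.871429
log10(1.871429) = 0.272173
20 * 0.272173 = 5.4435
L = 85 + 5.4435 = 90.4 dB

90.4


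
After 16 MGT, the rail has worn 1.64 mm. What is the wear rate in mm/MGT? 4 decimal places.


Wear rate = total wear / cumulative tonnage
Rate = 1.64 / 16
Rate = 0.1025 mm/MGT

0.1025


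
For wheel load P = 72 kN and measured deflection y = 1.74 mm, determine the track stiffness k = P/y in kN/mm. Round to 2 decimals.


Track stiffness k = P / y
k = 72 / 1.74
k = 41.38 kN/mm

41.38


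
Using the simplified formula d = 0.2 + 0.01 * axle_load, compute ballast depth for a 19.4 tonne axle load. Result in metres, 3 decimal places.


d = 0.2 + 0.01 * 19.4
d = 0.2 + 0.194
d = 0.394 m

0.394


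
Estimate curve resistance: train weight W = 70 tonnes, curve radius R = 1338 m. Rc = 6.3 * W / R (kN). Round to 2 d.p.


Rc = 6.3 * W / R
Rc = 6.3 * 70 / 1338
Rc = 441.0 / 1338
Rc = 0.33 kN

0.33


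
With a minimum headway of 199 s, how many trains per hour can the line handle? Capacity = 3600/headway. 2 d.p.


Capacity = 3600 / headway
Capacity = 3600 / 199
Capacity = 18.09 trains/hour

18.09


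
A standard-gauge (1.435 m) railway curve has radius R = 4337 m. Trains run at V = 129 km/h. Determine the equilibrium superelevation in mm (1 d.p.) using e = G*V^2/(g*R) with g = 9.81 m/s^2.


Convert speed: V = 129 / 3.6 = 35.8333 m/s
Apply formula: e = 1.435 * 35.8333^2 / (9.81 * 4337)
e = 1.435 * 1284.0278 / 42545.97
e = 0.043308 m = 43.3 mm

43.3


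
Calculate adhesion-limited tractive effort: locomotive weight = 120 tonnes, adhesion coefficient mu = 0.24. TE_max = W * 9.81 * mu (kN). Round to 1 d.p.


TE_max = W * g * mu
TE_max = 120 * 9.81 * 0.24
TE_max = 1177.2 * 0.24
TE_max = 282.5 kN

282.5


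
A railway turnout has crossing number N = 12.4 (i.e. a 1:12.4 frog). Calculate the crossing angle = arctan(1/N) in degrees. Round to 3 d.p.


1/N = 1/12.4 = 0.080645
angle = arctan(0.080645) = 0.080471 rad
angle = 0.080471 * 180/pi = 4.611 degrees

4.611


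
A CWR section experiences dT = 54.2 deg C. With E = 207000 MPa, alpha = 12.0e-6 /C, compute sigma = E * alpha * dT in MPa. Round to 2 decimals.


sigma = E * alpha * dT
sigma = 207000 * 12.0e-6 * 54.2
sigma = 2.484 * 54.2
sigma = 134.63 MPa

134.63


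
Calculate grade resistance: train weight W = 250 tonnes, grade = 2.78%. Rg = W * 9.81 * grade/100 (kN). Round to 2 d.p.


Rg = W * 9.81 * grade / 100
Rg = 250 * 9.81 * 2.78 / 100
Rg = 2452.5 * 0.0278
Rg = 68.18 kN

68.18


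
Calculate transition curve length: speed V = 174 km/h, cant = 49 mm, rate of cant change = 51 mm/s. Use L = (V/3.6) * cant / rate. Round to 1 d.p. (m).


Convert speed: V = 174 / 3.6 = 48.3333 m/s
L = 48.3333 * 49 / 51
L = 2368.3333 / 51
L = 46.4 m

46.4


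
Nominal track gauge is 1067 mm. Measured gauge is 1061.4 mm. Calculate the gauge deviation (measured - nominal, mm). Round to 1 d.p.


Deviation = measured - nominal
Deviation = 1061.4 - 1067
Deviation = -5.6 mm

-5.6


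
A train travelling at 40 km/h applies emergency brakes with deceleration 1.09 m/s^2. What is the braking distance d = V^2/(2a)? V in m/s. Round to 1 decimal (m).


Convert speed: V = 40 / 3.6 = 11.1111 m/s
V^2 = 123.4568
d = 123.4568 / (2 * 1.09)
d = 123.4568 / 2.18
d = 56.6 m

56.6


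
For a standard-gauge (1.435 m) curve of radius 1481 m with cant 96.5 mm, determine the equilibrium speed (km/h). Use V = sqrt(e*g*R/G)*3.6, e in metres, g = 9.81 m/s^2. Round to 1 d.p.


Convert cant: e = 96.5 mm = 0.0965 m
V_ms = sqrt(0.0965 * 9.81 * 1481 / 1.435)
V_ms = sqrt(977.011056) = 31.2572 m/s
V = 31.2572 * 3.6 = 112.5 km/h

112.5


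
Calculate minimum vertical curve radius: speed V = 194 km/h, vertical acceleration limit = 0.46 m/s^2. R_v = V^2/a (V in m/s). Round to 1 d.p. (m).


Convert speed: V = 194 / 3.6 = 53.8889 m/s
V^2 = 2904.0123 m^2/s^2
R_v = 2904.0123 / 0.46
R_v = 6313.1 m

6313.1


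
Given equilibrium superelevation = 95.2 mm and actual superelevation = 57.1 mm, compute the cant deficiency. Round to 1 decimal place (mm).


Cant deficiency = equilibrium cant - actual cant
CD = 95.2 - 57.1
CD = 38.1 mm

38.1


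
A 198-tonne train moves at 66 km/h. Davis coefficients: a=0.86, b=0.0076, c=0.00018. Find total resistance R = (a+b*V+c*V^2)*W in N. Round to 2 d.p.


b*V = 0.0076 * 66 = 0.5016
c*V^2 = 0.00018 * 4356 = 0.78408
R_per_t = 0.86 + 0.5016 + 0.78408 = 2.14568 N/t
R_total = 2.14568 * 198 = 424.84 N

424.84


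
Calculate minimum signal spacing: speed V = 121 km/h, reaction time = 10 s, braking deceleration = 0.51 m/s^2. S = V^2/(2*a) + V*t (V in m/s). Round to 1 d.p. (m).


V = 121 / 3.6 = 33.6111 m/s
Braking distance = 33.6111^2 / (2*0.51) = 1107.5557 m
Sighting distance = 33.6111 * 10 = 336.1111 m
S = 1107.5557 + 336.1111 = 1443.7 m

1443.7


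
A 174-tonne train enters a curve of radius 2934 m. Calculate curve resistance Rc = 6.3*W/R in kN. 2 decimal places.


Rc = 6.3 * W / R
Rc = 6.3 * 174 / 2934
Rc = 1096.2 / 2934
Rc = 0.37 kN

0.37


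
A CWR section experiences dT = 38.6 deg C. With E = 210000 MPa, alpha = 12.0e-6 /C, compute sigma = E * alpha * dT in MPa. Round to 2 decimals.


sigma = E * alpha * dT
sigma = 210000 * 12.0e-6 * 38.6
sigma = 2.52 * 38.6
sigma = 97.27 MPa

97.27


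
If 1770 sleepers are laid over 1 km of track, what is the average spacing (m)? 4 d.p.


Spacing = 1000 m / number of sleepers
Spacing = 1000 / 1770
Spacing = 0.5650 m

0.5650


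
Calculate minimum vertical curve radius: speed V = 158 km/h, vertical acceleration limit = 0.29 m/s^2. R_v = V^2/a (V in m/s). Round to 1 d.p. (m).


Convert speed: V = 158 / 3.6 = 43.8889 m/s
V^2 = 1926.2346 m^2/s^2
R_v = 1926.2346 / 0.29
R_v = 6642.2 m

6642.2


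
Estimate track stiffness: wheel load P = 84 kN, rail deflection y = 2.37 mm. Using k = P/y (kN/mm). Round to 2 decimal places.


Track stiffness k = P / y
k = 84 / 2.37
k = 35.44 kN/mm

35.44


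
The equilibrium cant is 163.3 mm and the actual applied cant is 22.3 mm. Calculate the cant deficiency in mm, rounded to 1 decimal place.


Cant deficiency = equilibrium cant - actual cant
CD = 163.3 - 22.3
CD = 141.0 mm

141.0


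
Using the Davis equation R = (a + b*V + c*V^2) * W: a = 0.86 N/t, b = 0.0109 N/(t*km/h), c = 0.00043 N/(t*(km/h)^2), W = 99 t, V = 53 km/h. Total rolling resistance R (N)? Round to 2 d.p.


b*V = 0.0109 * 53 = 0.5777
c*V^2 = 0.00043 * 2809 = 1.20787
R_per_t = 0.86 + 0.5777 + 1.20787 = 2.64557 N/t
R_total = 2.64557 * 99 = 261.91 N

261.91


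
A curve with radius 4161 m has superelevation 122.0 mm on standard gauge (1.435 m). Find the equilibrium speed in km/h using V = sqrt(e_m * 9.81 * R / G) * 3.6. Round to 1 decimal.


Convert cant: e = 122.0 mm = 0.1220 m
V_ms = sqrt(0.1220 * 9.81 * 4161 / 1.435)
V_ms = sqrt(3470.36099) = 58.9098 m/s
V = 58.9098 * 3.6 = 212.1 km/h

212.1


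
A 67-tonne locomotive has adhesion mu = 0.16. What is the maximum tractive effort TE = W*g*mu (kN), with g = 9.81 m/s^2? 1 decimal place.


TE_max = W * g * mu
TE_max = 67 * 9.81 * 0.16
TE_max = 657.27 * 0.16
TE_max = 105.2 kN

105.2


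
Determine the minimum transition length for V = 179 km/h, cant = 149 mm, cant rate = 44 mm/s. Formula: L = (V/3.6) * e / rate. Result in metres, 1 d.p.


Convert speed: V = 179 / 3.6 = 49.7222 m/s
L = 49.7222 * 149 / 44
L = 7408.6111 / 44
L = 168.4 m

168.4


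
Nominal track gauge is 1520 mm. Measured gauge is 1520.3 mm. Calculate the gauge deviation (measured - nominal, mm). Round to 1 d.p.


Deviation = measured - nominal
Deviation = 1520.3 - 1520
Deviation = 0.3 mm

0.3


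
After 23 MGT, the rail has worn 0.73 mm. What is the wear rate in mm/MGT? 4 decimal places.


Wear rate = total wear / cumulative tonnage
Rate = 0.73 / 23
Rate = 0.0317 mm/MGT

0.0317


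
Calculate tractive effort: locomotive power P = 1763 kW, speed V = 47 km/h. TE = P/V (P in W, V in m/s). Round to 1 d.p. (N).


Convert: P = 1763 kW = 1763000 W
V = 47 / 3.6 = 13.0556 m/s
TE = 1763000 / 13.0556
TE = 135038.3 N

135038.3


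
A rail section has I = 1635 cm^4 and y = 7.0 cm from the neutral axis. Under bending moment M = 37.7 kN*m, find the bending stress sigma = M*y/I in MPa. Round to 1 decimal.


Convert units:
M = 37.7 kN*m = 37700000 N*mm
y = 7.0 cm = 70 mm
I = 1635 cm^4 = 16350000 mm^4
sigma = 37700000 * 70 / 16350000
sigma = 161.4 MPa

161.4


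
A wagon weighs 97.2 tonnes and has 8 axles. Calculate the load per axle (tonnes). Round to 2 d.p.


Load per axle = total weight / number of axles
Load = 97.2 / 8
Load = 12.15 tonnes

12.15


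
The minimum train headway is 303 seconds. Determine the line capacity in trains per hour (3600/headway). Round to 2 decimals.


Capacity = 3600 / headway
Capacity = 3600 / 303
Capacity = 11.88 trains/hour

11.88


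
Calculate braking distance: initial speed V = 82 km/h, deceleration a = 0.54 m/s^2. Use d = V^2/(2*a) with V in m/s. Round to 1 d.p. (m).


Convert speed: V = 82 / 3.6 = 22.7778 m/s
V^2 = 518.8272
d = 518.8272 / (2 * 0.54)
d = 518.8272 / 1.08
d = 480.4 m

480.4


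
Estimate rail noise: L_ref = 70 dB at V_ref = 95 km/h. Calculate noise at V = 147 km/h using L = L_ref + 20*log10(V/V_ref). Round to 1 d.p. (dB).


V/V_ref = 147 / 95 = 1.547368
log10(1.547368) = 0.189594
20 * 0.189594 = 3.7919
L = 70 + 3.7919 = 73.8 dB

73.8


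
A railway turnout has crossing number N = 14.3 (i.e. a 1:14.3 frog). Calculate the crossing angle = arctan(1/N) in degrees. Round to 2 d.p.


1/N = 1/14.3 = 0.06993
angle = arctan(0.06993) = 0.069816 rad
angle = 0.069816 * 180/pi = 4.00 degrees

4.00


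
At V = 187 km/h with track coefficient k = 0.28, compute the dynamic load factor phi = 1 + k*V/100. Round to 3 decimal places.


phi = 1 + k * V / 100
phi = 1 + 0.28 * 187 / 100
phi = 1 + 0.5236
phi = 1.524

1.524


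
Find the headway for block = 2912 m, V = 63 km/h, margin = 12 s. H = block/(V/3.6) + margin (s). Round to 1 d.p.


V = 63 / 3.6 = 17.5 m/s
Block traversal time = 2912 / 17.5 = 166.4 s
Headway = 166.4 + 12
Headway = 178.4 s

178.4


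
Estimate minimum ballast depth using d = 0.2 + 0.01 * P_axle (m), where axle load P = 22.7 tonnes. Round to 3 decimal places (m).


d = 0.2 + 0.01 * 22.7
d = 0.2 + 0.227
d = 0.427 m

0.427


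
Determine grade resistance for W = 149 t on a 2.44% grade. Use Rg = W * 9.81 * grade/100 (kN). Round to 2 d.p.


Rg = W * 9.81 * grade / 100
Rg = 149 * 9.81 * 2.44 / 100
Rg = 1461.69 * 0.0244
Rg = 35.67 kN

35.67


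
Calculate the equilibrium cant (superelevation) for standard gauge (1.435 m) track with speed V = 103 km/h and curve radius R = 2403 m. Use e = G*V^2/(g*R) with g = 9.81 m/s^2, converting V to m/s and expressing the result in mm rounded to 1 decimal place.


Convert speed: V = 103 / 3.6 = 28.6111 m/s
Apply formula: e = 1.435 * 28.6111^2 / (9.81 * 2403)
e = 1.435 * 818.5957 / 23573.43
e = 0.049831 m = 49.8 mm

49.8


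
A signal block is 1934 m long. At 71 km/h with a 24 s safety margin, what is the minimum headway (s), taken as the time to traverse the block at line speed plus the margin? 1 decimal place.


V = 71 / 3.6 = 19.7222 m/s
Block traversal time = 1934 / 19.7222 = 98.062 s
Headway = 98.062 + 24
Headway = 122.1 s

122.1


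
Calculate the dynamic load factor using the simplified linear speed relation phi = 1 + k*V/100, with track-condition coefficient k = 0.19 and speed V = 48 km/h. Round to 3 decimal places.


phi = 1 + k * V / 100
phi = 1 + 0.19 * 48 / 100
phi = 1 + 0.0912
phi = 1.091

1.091


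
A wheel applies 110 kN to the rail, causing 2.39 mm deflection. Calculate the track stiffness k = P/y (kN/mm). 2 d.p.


Track stiffness k = P / y
k = 110 / 2.39
k = 46.03 kN/mm

46.03


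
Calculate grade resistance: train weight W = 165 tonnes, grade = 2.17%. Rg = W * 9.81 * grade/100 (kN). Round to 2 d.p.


Rg = W * 9.81 * grade / 100
Rg = 165 * 9.81 * 2.17 / 100
Rg = 1618.65 * 0.0217
Rg = 35.12 kN

35.12


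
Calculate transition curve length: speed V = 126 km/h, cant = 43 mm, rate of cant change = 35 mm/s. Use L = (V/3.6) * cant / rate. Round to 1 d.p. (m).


Convert speed: V = 126 / 3.6 = 35.0 m/s
L = 35.0 * 43 / 35
L = 1505.0 / 35
L = 43.0 m

43.0


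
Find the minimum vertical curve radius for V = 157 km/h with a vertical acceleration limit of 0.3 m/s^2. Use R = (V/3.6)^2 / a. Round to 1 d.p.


Convert speed: V = 157 / 3.6 = 43.6111 m/s
V^2 = 1901.929 m^2/s^2
R_v = 1901.929 / 0.3
R_v = 6339.8 m

6339.8


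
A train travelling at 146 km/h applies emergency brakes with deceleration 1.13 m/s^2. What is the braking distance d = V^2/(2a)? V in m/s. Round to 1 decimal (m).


Convert speed: V = 146 / 3.6 = 40.5556 m/s
V^2 = 1644.7531
d = 1644.7531 / (2 * 1.13)
d = 1644.7531 / 2.26
d = 727.8 m

727.8


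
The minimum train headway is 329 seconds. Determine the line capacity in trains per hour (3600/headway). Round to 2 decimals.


Capacity = 3600 / headway
Capacity = 3600 / 329
Capacity = 10.94 trains/hour

10.94


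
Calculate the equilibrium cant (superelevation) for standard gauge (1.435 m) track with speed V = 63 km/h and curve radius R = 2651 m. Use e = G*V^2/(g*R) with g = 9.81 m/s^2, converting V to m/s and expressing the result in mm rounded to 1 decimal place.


Convert speed: V = 63 / 3.6 = 17.5 m/s
Apply formula: e = 1.435 * 17.5^2 / (9.81 * 2651)
e = 1.435 * 306.25 / 26006.31
e = 0.016899 m = 16.9 mm

16.9


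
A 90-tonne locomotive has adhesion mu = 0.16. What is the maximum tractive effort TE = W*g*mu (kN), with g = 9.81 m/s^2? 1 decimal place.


TE_max = W * g * mu
TE_max = 90 * 9.81 * 0.16
TE_max = 882.9 * 0.16
TE_max = 141.3 kN

141.3


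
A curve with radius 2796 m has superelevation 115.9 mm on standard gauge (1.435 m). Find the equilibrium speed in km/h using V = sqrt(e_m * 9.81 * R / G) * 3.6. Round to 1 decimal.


Convert cant: e = 115.9 mm = 0.1159 m
V_ms = sqrt(0.1159 * 9.81 * 2796 / 1.435)
V_ms = sqrt(2215.32633) = 47.0673 m/s
V = 47.0673 * 3.6 = 169.4 km/h

169.4


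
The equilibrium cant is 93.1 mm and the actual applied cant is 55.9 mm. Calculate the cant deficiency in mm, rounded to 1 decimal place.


Cant deficiency = equilibrium cant - actual cant
CD = 93.1 - 55.9
CD = 37.2 mm

37.2


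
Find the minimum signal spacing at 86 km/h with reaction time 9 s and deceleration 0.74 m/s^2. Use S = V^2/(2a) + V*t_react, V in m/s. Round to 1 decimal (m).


V = 86 / 3.6 = 23.8889 m/s
Braking distance = 23.8889^2 / (2*0.74) = 385.5939 m
Sighting distance = 23.8889 * 9 = 215.0 m
S = 385.5939 + 215.0 = 600.6 m

600.6


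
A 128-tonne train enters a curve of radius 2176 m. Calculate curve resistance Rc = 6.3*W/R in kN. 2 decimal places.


Rc = 6.3 * W / R
Rc = 6.3 * 128 / 2176
Rc = 806.4 / 2176
Rc = 0.37 kN

0.37


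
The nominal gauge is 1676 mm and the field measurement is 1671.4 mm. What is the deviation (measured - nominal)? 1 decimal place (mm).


Deviation = measured - nominal
Deviation = 1671.4 - 1676
Deviation = -4.6 mm

-4.6


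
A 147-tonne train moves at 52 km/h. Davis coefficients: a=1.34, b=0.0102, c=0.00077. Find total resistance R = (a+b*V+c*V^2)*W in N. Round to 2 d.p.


b*V = 0.0102 * 52 = 0.5304
c*V^2 = 0.00077 * 2704 = 2.08208
R_per_t = 1.34 + 0.5304 + 2.08208 = 3.95248 N/t
R_total = 3.95248 * 147 = 581.01 N

581.01


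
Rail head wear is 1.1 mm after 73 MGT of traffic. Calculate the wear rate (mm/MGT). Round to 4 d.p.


Wear rate = total wear / cumulative tonnage
Rate = 1.1 / 73
Rate = 0.0151 mm/MGT

0.0151


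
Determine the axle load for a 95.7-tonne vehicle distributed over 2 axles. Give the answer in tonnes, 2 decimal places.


Load per axle = total weight / number of axles
Load = 95.7 / 2
Load = 47.85 tonnes

47.85


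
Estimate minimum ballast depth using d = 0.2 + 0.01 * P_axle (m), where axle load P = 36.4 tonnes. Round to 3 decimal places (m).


d = 0.2 + 0.01 * 36.4
d = 0.2 + 0.364
d = 0.564 m

0.564


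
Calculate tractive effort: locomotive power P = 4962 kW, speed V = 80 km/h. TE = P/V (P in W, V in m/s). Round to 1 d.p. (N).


Convert: P = 4962 kW = 4962000 W
V = 80 / 3.6 = 22.2222 m/s
TE = 4962000 / 22.2222
TE = 223290.0 N

223290.0


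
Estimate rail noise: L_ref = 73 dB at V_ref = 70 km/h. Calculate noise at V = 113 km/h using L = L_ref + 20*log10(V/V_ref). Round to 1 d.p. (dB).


V/V_ref = 113 / 70 = 1.614286
log10(1.614286) = 0.20798
20 * 0.20798 = 4.1596
L = 73 + 4.1596 = 77.2 dB

77.2


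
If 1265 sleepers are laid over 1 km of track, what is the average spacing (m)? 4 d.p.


Spacing = 1000 m / number of sleepers
Spacing = 1000 / 1265
Spacing = 0.7905 m

0.7905


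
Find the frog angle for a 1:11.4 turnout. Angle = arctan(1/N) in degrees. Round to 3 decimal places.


1/N = 1/11.4 = 0.087719
angle = arctan(0.087719) = 0.087495 rad
angle = 0.087495 * 180/pi = 5.013 degrees

5.013


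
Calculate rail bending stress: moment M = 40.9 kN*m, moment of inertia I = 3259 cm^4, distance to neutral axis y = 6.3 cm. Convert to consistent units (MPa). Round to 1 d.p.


Convert units:
M = 40.9 kN*m = 40900000 N*mm
y = 6.3 cm = 63 mm
I = 3259 cm^4 = 32590000 mm^4
sigma = 40900000 * 63 / 32590000
sigma = 79.1 MPa

79.1


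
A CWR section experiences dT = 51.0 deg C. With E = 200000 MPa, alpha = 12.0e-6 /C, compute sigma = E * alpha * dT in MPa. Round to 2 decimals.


sigma = E * alpha * dT
sigma = 200000 * 12.0e-6 * 51.0
sigma = 2.4 * 51.0
sigma = 122.40 MPa

122.40


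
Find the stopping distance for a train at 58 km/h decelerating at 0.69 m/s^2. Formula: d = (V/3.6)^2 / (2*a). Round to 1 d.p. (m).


Convert speed: V = 58 / 3.6 = 16.1111 m/s
V^2 = 259.5679
d = 259.5679 / (2 * 0.69)
d = 259.5679 / 1.38
d = 188.1 m

188.1


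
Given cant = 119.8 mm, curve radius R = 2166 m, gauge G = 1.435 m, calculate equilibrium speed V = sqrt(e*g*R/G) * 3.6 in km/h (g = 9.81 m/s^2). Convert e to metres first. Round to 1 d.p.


Convert cant: e = 119.8 mm = 0.1198 m
V_ms = sqrt(0.1198 * 9.81 * 2166 / 1.435)
V_ms = sqrt(1773.913246) = 42.1178 m/s
V = 42.1178 * 3.6 = 151.6 km/h

151.6


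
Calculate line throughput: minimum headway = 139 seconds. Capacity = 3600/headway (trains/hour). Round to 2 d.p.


Capacity = 3600 / headway
Capacity = 3600 / 139
Capacity = 25.90 trains/hour

25.90


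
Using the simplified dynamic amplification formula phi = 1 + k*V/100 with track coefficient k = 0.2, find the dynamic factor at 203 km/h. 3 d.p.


phi = 1 + k * V / 100
phi = 1 + 0.2 * 203 / 100
phi = 1 + 0.406
phi = 1.406

1.406


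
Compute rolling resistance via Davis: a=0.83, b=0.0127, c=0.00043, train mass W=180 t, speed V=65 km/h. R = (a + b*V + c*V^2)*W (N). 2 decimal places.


b*V = 0.0127 * 65 = 0.8255
c*V^2 = 0.00043 * 4225 = 1.81675
R_per_t = 0.83 + 0.8255 + 1.81675 = 3.47225 N/t
R_total = 3.47225 * 180 = 625.01 N

625.01


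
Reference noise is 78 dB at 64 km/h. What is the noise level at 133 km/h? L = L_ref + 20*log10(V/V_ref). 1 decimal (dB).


V/V_ref = 133 / 64 = 2.078125
log10(2.078125) = 0.317672
20 * 0.317672 = 6.3534
L = 78 + 6.3534 = 84.4 dB

84.4


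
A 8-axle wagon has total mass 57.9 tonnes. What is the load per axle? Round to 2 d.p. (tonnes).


Load per axle = total weight / number of axles
Load = 57.9 / 8
Load = 7.24 tonnes

7.24


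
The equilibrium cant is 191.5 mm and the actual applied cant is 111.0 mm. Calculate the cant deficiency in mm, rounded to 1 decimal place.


Cant deficiency = equilibrium cant - actual cant
CD = 191.5 - 111.0
CD = 80.5 mm

80.5


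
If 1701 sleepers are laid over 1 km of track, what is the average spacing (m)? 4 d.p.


Spacing = 1000 m / number of sleepers
Spacing = 1000 / 1701
Spacing = 0.5879 m

0.5879


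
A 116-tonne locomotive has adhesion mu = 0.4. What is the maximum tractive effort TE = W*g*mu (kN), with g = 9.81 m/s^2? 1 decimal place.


TE_max = W * g * mu
TE_max = 116 * 9.81 * 0.4
TE_max = 1137.96 * 0.4
TE_max = 455.2 kN

455.2


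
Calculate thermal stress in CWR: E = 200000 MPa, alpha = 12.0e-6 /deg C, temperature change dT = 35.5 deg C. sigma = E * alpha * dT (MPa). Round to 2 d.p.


sigma = E * alpha * dT
sigma = 200000 * 12.0e-6 * 35.5
sigma = 2.4 * 35.5
sigma = 85.20 MPa

85.20


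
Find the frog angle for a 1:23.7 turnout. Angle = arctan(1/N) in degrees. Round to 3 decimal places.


1/N = 1/23.7 = 0.042194
angle = arctan(0.042194) = 0.042169 rad
angle = 0.042169 * 180/pi = 2.416 degrees

2.416


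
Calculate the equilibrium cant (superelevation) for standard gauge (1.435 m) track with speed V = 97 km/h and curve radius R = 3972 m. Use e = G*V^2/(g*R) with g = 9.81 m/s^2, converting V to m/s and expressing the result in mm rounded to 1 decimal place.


Convert speed: V = 97 / 3.6 = 26.9444 m/s
Apply formula: e = 1.435 * 26.9444^2 / (9.81 * 3972)
e = 1.435 * 726.0031 / 38965.32
e = 0.026737 m = 26.7 mm

26.7


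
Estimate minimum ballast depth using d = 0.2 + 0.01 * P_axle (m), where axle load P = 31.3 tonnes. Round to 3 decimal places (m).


d = 0.2 + 0.01 * 31.3
d = 0.2 + 0.313
d = 0.513 m

0.513


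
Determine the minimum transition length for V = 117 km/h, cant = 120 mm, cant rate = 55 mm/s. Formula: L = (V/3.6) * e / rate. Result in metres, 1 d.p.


Convert speed: V = 117 / 3.6 = 32.5 m/s
L = 32.5 * 120 / 55
L = 3900.0 / 55
L = 70.9 m

70.9


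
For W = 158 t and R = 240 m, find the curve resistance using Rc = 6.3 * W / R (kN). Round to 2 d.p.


Rc = 6.3 * W / R
Rc = 6.3 * 158 / 240
Rc = 995.4 / 240
Rc = 4.15 kN

4.15


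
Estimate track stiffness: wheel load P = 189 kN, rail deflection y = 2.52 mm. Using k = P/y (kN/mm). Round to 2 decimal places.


Track stiffness k = P / y
k = 189 / 2.52
k = 75.00 kN/mm

75.00


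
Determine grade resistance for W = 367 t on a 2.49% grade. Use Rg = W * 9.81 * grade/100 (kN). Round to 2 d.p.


Rg = W * 9.81 * grade / 100
Rg = 367 * 9.81 * 2.49 / 100
Rg = 3600.27 * 0.0249
Rg = 89.65 kN

89.65


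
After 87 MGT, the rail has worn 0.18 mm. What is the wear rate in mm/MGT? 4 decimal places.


Wear rate = total wear / cumulative tonnage
Rate = 0.18 / 87
Rate = 0.0021 mm/MGT

0.0021


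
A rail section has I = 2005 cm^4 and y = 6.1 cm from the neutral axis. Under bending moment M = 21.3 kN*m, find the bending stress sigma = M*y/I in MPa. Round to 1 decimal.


Convert units:
M = 21.3 kN*m = 21300000 N*mm
y = 6.1 cm = 61 mm
I = 2005 cm^4 = 20050000 mm^4
sigma = 21300000 * 61 / 20050000
sigma = 64.8 MPa

64.8


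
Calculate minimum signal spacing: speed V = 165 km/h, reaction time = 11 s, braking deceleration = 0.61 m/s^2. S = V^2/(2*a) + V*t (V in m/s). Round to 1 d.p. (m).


V = 165 / 3.6 = 45.8333 m/s
Braking distance = 45.8333^2 / (2*0.61) = 1721.8807 m
Sighting distance = 45.8333 * 11 = 504.1667 m
S = 1721.8807 + 504.1667 = 2226.0 m

2226.0


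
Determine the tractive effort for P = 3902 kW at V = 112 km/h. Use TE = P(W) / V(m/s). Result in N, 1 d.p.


Convert: P = 3902 kW = 3902000 W
V = 112 / 3.6 = 31.1111 m/s
TE = 3902000 / 31.1111
TE = 125421.4 N

125421.4


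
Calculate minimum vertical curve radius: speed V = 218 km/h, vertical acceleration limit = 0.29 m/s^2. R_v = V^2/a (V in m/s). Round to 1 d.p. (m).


Convert speed: V = 218 / 3.6 = 60.5556 m/s
V^2 = 3666.9753 m^2/s^2
R_v = 3666.9753 / 0.29
R_v = 12644.7 m

12644.7


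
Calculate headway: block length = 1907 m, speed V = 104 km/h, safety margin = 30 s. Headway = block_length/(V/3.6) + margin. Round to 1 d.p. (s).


V = 104 / 3.6 = 28.8889 m/s
Block traversal time = 1907 / 28.8889 = 66.0115 s
Headway = 66.0115 + 30
Headway = 96.0 s

96.0


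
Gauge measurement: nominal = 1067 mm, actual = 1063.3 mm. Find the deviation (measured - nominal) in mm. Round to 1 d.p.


Deviation = measured - nominal
Deviation = 1063.3 - 1067
Deviation = -3.7 mm

-3.7


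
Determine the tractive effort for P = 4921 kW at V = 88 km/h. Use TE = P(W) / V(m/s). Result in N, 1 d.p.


Convert: P = 4921 kW = 4921000 W
V = 88 / 3.6 = 24.4444 m/s
TE = 4921000 / 24.4444
TE = 201313.6 N

201313.6


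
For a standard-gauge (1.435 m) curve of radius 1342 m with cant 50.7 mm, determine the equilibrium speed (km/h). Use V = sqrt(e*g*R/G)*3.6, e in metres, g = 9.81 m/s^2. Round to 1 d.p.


Convert cant: e = 50.7 mm = 0.0507 m
V_ms = sqrt(0.0507 * 9.81 * 1342 / 1.435)
V_ms = sqrt(465.133459) = 21.567 m/s
V = 21.567 * 3.6 = 77.6 km/h

77.6


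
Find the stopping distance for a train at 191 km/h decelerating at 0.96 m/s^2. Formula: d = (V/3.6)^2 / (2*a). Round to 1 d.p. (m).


Convert speed: V = 191 / 3.6 = 53.0556 m/s
V^2 = 2814.892
d = 2814.892 / (2 * 0.96)
d = 2814.892 / 1.92
d = 1466.1 m

1466.1


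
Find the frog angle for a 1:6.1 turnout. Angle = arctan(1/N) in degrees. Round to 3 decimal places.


1/N = 1/6.1 = 0.163934
angle = arctan(0.163934) = 0.162489 rad
angle = 0.162489 * 180/pi = 9.310 degrees

9.310


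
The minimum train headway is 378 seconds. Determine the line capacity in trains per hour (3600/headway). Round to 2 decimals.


Capacity = 3600 / headway
Capacity = 3600 / 378
Capacity = 9.52 trains/hour

9.52


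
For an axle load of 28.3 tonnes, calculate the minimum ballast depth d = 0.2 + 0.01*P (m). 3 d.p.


d = 0.2 + 0.01 * 28.3
d = 0.2 + 0.283
d = 0.483 m

0.483


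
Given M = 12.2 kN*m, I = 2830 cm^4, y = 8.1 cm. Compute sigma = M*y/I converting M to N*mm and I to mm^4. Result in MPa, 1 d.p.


Convert units:
M = 12.2 kN*m = 12200000 N*mm
y = 8.1 cm = 81 mm
I = 2830 cm^4 = 28300000 mm^4
sigma = 12200000 * 81 / 28300000
sigma = 34.9 MPa

34.9


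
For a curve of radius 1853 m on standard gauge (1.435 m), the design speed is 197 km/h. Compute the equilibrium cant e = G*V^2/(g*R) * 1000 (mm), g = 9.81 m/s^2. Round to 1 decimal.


Convert speed: V = 197 / 3.6 = 54.7222 m/s
Apply formula: e = 1.435 * 54.7222^2 / (9.81 * 1853)
e = 1.435 * 2994.5216 / 18177.93
e = 0.236393 m = 236.4 mm

236.4


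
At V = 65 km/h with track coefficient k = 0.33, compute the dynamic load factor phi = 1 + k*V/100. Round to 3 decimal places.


phi = 1 + k * V / 100
phi = 1 + 0.33 * 65 / 100
phi = 1 + 0.2145
phi = 1.215

1.215


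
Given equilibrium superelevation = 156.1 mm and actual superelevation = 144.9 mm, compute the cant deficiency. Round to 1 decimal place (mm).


Cant deficiency = equilibrium cant - actual cant
CD = 156.1 - 144.9
CD = 11.2 mm

11.2


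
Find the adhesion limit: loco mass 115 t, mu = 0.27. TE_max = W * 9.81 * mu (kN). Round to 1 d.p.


TE_max = W * g * mu
TE_max = 115 * 9.81 * 0.27
TE_max = 1128.15 * 0.27
TE_max = 304.6 kN

304.6


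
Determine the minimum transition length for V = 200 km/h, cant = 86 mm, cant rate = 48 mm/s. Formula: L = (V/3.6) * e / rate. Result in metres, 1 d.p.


Convert speed: V = 200 / 3.6 = 55.5556 m/s
L = 55.5556 * 86 / 48
L = 4777.7778 / 48
L = 99.5 m

99.5


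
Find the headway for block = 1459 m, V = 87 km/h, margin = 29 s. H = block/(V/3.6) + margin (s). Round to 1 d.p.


V = 87 / 3.6 = 24.1667 m/s
Block traversal time = 1459 / 24.1667 = 60.3724 s
Headway = 60.3724 + 29
Headway = 89.4 s

89.4


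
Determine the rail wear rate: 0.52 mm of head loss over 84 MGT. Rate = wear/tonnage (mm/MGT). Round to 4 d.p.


Wear rate = total wear / cumulative tonnage
Rate = 0.52 / 84
Rate = 0.0062 mm/MGT

0.0062


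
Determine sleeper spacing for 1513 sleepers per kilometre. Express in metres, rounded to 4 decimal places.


Spacing = 1000 m / number of sleepers
Spacing = 1000 / 1513
Spacing = 0.6609 m

0.6609


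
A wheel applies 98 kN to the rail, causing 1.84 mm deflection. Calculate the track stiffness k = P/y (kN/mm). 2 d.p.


Track stiffness k = P / y
k = 98 / 1.84
k = 53.26 kN/mm

53.26


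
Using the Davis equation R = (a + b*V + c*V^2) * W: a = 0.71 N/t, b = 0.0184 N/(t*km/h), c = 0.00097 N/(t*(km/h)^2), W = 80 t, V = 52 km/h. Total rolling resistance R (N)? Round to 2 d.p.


b*V = 0.0184 * 52 = 0.9568
c*V^2 = 0.00097 * 2704 = 2.62288
R_per_t = 0.71 + 0.9568 + 2.62288 = 4.28968 N/t
R_total = 4.28968 * 80 = 343.17 N

343.17


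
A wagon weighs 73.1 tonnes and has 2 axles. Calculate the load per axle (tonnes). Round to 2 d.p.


Load per axle = total weight / number of axles
Load = 73.1 / 2
Load = 36.55 tonnes

36.55


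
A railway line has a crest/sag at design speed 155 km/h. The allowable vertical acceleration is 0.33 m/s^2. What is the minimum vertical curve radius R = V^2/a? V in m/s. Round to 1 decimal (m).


Convert speed: V = 155 / 3.6 = 43.0556 m/s
V^2 = 1853.7809 m^2/s^2
R_v = 1853.7809 / 0.33
R_v = 5617.5 m

5617.5


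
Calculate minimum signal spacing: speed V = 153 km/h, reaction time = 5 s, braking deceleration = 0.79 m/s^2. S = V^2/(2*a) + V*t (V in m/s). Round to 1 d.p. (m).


V = 153 / 3.6 = 42.5 m/s
Braking distance = 42.5^2 / (2*0.79) = 1143.1962 m
Sighting distance = 42.5 * 5 = 212.5 m
S = 1143.1962 + 212.5 = 1355.7 m

1355.7


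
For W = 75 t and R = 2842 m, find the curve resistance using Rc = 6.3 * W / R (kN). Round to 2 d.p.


Rc = 6.3 * W / R
Rc = 6.3 * 75 / 2842
Rc = 472.5 / 2842
Rc = 0.17 kN

0.17


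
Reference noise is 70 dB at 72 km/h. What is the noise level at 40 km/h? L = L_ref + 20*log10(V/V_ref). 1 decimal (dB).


V/V_ref = 40 / 72 = 0.555556
log10(0.555556) = -0.255273
20 * -0.255273 = -5.1055
L = 70 + -5.1055 = 64.9 dB

64.9


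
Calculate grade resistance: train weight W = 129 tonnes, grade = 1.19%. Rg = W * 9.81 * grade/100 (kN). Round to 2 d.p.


Rg = W * 9.81 * grade / 100
Rg = 129 * 9.81 * 1.19 / 100
Rg = 1265.49 * 0.0119
Rg = 15.06 kN

15.06


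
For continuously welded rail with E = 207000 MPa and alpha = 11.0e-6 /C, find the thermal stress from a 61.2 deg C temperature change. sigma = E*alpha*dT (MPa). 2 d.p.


sigma = E * alpha * dT
sigma = 207000 * 11.0e-6 * 61.2
sigma = 2.277 * 61.2
sigma = 139.35 MPa

139.35


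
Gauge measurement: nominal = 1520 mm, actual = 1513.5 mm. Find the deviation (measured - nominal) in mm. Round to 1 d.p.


Deviation = measured - nominal
Deviation = 1513.5 - 1520
Deviation = -6.5 mm

-6.5


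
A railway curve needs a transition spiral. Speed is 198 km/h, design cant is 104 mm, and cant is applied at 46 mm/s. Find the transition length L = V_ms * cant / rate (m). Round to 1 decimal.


Convert speed: V = 198 / 3.6 = 55.0 m/s
L = 55.0 * 104 / 46
L = 5720.0 / 46
L = 124.3 m

124.3


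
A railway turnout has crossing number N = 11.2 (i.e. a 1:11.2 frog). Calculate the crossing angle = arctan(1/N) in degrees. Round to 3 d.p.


1/N = 1/11.2 = 0.089286
angle = arctan(0.089286) = 0.08905 rad
angle = 0.08905 * 180/pi = 5.102 degrees

5.102


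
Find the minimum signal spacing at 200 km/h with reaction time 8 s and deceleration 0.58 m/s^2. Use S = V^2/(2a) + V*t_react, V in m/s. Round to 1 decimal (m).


V = 200 / 3.6 = 55.5556 m/s
Braking distance = 55.5556^2 / (2*0.58) = 2660.7067 m
Sighting distance = 55.5556 * 8 = 444.4444 m
S = 2660.7067 + 444.4444 = 3105.2 m

3105.2


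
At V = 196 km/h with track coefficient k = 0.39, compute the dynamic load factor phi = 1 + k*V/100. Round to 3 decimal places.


phi = 1 + k * V / 100
phi = 1 + 0.39 * 196 / 100
phi = 1 + 0.7644
phi = 1.764

1.764


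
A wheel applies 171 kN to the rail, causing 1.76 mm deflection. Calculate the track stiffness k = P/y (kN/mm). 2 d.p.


Track stiffness k = P / y
k = 171 / 1.76
k = 97.16 kN/mm

97.16


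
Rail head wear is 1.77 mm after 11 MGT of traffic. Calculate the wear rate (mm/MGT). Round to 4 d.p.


Wear rate = total wear / cumulative tonnage
Rate = 1.77 / 11
Rate = 0.1609 mm/MGT

0.1609


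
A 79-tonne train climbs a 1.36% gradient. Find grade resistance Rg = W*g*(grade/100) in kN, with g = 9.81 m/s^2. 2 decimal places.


Rg = W * 9.81 * grade / 100
Rg = 79 * 9.81 * 1.36 / 100
Rg = 774.99 * 0.0136
Rg = 10.54 kN

10.54


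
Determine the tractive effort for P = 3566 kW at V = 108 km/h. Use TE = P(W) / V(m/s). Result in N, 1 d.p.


Convert: P = 3566 kW = 3566000 W
V = 108 / 3.6 = 30.0 m/s
TE = 3566000 / 30.0
TE = 118866.7 N

118866.7


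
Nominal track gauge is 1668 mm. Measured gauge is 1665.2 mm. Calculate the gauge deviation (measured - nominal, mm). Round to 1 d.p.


Deviation = measured - nominal
Deviation = 1665.2 - 1668
Deviation = -2.8 mm

-2.8


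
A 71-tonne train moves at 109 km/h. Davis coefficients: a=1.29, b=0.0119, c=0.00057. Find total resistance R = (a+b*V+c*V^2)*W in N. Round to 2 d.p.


b*V = 0.0119 * 109 = 1.2971
c*V^2 = 0.00057 * 11881 = 6.77217
R_per_t = 1.29 + 1.2971 + 6.77217 = 9.35927 N/t
R_total = 9.35927 * 71 = 664.51 N

664.51


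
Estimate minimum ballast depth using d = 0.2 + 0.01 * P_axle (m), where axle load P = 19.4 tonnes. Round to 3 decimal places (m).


d = 0.2 + 0.01 * 19.4
d = 0.2 + 0.194
d = 0.394 m

0.394


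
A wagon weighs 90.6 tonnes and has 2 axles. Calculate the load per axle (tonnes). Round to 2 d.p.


Load per axle = total weight / number of axles
Load = 90.6 / 2
Load = 45.30 tonnes

45.30


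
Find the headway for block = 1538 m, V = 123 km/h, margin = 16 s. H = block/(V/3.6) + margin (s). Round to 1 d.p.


V = 123 / 3.6 = 34.1667 m/s
Block traversal time = 1538 / 34.1667 = 45.0146 s
Headway = 45.0146 + 16
Headway = 61.0 s

61.0


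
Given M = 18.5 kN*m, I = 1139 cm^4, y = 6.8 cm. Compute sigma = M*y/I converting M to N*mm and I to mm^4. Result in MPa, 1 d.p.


Convert units:
M = 18.5 kN*m = 18500000 N*mm
y = 6.8 cm = 68 mm
I = 1139 cm^4 = 11390000 mm^4
sigma = 18500000 * 68 / 11390000
sigma = 110.4 MPa

110.4


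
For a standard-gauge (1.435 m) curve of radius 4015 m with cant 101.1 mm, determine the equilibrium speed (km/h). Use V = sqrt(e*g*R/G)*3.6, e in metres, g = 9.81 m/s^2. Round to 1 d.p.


Convert cant: e = 101.1 mm = 0.1011 m
V_ms = sqrt(0.1011 * 9.81 * 4015 / 1.435)
V_ms = sqrt(2774.941369) = 52.6777 m/s
V = 52.6777 * 3.6 = 189.6 km/h

189.6


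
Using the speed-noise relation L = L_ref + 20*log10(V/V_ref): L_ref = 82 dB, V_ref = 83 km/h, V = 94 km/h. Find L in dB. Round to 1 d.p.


V/V_ref = 94 / 83 = 1.13253
log10(1.13253) = 0.05405
20 * 0.05405 = 1.081
L = 82 + 1.081 = 83.1 dB

83.1


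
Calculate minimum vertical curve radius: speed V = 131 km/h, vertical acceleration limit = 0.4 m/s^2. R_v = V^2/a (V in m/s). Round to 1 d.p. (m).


Convert speed: V = 131 / 3.6 = 36.3889 m/s
V^2 = 1324.1512 m^2/s^2
R_v = 1324.1512 / 0.4
R_v = 3310.4 m

3310.4


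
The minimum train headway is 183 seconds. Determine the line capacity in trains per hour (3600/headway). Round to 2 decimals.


Capacity = 3600 / headway
Capacity = 3600 / 183
Capacity = 19.67 trains/hour

19.67


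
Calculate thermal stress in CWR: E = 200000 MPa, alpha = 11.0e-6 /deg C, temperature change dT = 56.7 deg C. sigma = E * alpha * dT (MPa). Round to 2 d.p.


sigma = E * alpha * dT
sigma = 200000 * 11.0e-6 * 56.7
sigma = 2.2 * 56.7
sigma = 124.74 MPa

124.74


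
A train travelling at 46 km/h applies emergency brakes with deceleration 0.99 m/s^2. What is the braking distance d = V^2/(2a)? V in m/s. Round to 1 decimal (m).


Convert speed: V = 46 / 3.6 = 12.7778 m/s
V^2 = 163.2716
d = 163.2716 / (2 * 0.99)
d = 163.2716 / 1.98
d = 82.5 m

82.5


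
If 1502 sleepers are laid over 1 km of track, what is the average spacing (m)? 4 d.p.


Spacing = 1000 m / number of sleepers
Spacing = 1000 / 1502
Spacing = 0.6658 m

0.6658


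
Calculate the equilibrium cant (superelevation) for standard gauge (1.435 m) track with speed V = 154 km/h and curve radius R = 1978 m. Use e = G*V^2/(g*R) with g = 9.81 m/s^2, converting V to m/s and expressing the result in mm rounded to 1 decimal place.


Convert speed: V = 154 / 3.6 = 42.7778 m/s
Apply formula: e = 1.435 * 42.7778^2 / (9.81 * 1978)
e = 1.435 * 1829.9383 / 19404.18
e = 0.13533 m = 135.3 mm

135.3


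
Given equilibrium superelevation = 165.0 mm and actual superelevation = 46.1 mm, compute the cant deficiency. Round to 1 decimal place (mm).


Cant deficiency = equilibrium cant - actual cant
CD = 165.0 - 46.1
CD = 118.9 mm

118.9


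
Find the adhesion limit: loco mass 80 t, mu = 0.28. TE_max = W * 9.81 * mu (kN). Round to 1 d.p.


TE_max = W * g * mu
TE_max = 80 * 9.81 * 0.28
TE_max = 784.8 * 0.28
TE_max = 219.7 kN

219.7


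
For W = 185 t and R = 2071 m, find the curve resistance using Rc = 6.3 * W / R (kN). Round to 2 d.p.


Rc = 6.3 * W / R
Rc = 6.3 * 185 / 2071
Rc = 1165.5 / 2071
Rc = 0.56 kN

0.56


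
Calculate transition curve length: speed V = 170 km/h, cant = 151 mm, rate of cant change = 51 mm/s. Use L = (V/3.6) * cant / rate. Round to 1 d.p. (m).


Convert speed: V = 170 / 3.6 = 47.2222 m/s
L = 47.2222 * 151 / 51
L = 7130.5556 / 51
L = 139.8 m

139.8


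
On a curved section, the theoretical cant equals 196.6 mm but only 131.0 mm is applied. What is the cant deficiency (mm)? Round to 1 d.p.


Cant deficiency = equilibrium cant - actual cant
CD = 196.6 - 131.0
CD = 65.6 mm

65.6


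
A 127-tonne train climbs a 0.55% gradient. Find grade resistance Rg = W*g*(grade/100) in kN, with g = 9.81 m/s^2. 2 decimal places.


Rg = W * 9.81 * grade / 100
Rg = 127 * 9.81 * 0.55 / 100
Rg = 1245.87 * 0.0055
Rg = 6.85 kN

6.85


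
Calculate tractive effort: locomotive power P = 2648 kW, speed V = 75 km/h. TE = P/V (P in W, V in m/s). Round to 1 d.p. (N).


Convert: P = 2648 kW = 2648000 W
V = 75 / 3.6 = 20.8333 m/s
TE = 2648000 / 20.8333
TE = 127104.0 N

127104.0


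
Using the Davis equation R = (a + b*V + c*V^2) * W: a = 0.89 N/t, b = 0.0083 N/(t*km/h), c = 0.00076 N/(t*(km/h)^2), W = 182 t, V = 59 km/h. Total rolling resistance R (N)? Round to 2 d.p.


b*V = 0.0083 * 59 = 0.4897
c*V^2 = 0.00076 * 3481 = 2.64556
R_per_t = 0.89 + 0.4897 + 2.64556 = 4.02526 N/t
R_total = 4.02526 * 182 = 732.60 N

732.60


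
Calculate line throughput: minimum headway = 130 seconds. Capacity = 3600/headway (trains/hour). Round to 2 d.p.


Capacity = 3600 / headway
Capacity = 3600 / 130
Capacity = 27.69 trains/hour

27.69
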